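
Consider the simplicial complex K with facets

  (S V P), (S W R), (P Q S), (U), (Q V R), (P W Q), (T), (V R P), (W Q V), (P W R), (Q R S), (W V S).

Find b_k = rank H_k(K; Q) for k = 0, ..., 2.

Order the vertices as P < Q < R < S < T < U < V < W. Listing each simplex with vertices in this order, K has dimension 2 with simplices:

  0-simplices (8): P, Q, R, S, T, U, V, W
  1-simplices (15): PQ, PR, PS, PV, PW, QR, QS, QV, QW, RS, RV, RW, SV, SW, VW
  2-simplices (10): PQS, PQW, PRV, PRW, PSV, QRS, QRV, QVW, RSW, SVW

giving chain groups C_0 ≅ Z^8, C_1 ≅ Z^15, C_2 ≅ Z^10.

∂_1: C_1 → C_0 sends each edge [p,q] (with p < q) to q − p.
As a 8×15 matrix over Z this has rank 5, with invariant factors (1,1,1,1,1).

The boundary map ∂_2: C_2 → C_1 acts by ∂[p,q,r] = [q,r] − [p,r] + [p,q]. For instance
  ∂PRW = RW − PW + PR,
  ∂QRS = RS − QS + QR.
As a 15×10 matrix over Z this has rank 10, with invariant factors (1,1,1,1,1,1,1,1,1,2).

Computing H_k = (kernel of ∂_k) / (image of ∂_{k+1}):

  H_0: rank C_0 − rank ∂_1 = 8 − 5 = 3, and the invariant factors of ∂_1 are all 1, so H_0 = Z^3.
  H_1: rank ker ∂_1 − rank ∂_2 = (15 − 5) − 10 = 0, and ∂_2 has invariant factor 2 > 1, so H_1 = Z/2.
  H_2: rank ker ∂_2 − rank ∂_3 = (10 − 10) − 0 = 0, and there is no ∂_3, so H_2 = 0.

As a check, the Euler characteristic is 8 − 15 + 10 = 3, which agrees with 3 − 0 + 0 = 3.

Hence the Betti numbers are b_0 = 3, b_1 = 0, b_2 = 0.

b_0 = 3, b_1 = 0, b_2 = 0.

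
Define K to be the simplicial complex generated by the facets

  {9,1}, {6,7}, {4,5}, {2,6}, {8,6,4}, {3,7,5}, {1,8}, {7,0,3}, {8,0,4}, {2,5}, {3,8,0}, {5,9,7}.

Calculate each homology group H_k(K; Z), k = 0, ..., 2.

Order the vertices as 0 < 1 < 2 < 3 < 4 < 5 < 6 < 7 < 8 < 9. Listing each simplex with vertices in this order, K has dimension 2 with simplices:

  0-simplices (10): [0], [1], [2], [3], [4], [5], [6], [7], [8], [9]
  1-simplices (19): [0,3], [0,4], [0,7], [0,8], [1,8], [1,9], [2,5], [2,6], [3,5], [3,7], [3,8], [4,5], [4,6], [4,8], [5,7], [5,9], [6,7], [6,8], [7,9]
  2-simplices (6): [0,3,7], [0,3,8], [0,4,8], [3,5,7], [4,6,8], [5,7,9]

so the chain groups are C_0 ≅ Z^10, C_1 ≅ Z^19, C_2 ≅ Z^6.

Boundary ∂_1: C_1 → C_0 sends each edge [p,q] (with p < q) to q − p.
This gives a 10×19 integer matrix of rank 9; reducing to Smith normal form yields diagonal entries (1,1,1,1,1,1,1,1,1).

Boundary ∂_2: C_2 → C_1 acts by ∂[p,q,r] = [q,r] − [p,r] + [p,q]. For instance
  ∂[0,3,7] = [3,7] − [0,7] + [0,3],
  ∂[3,5,7] = [5,7] − [3,7] + [3,5].
This gives a 19×6 integer matrix of rank 6; reducing to Smith normal form yields diagonal entries (1,1,1,1,1,1).

Reading off H_k = ker ∂_k / im ∂_{k+1}:

  H_0: rank C_0 − rank ∂_1 = 10 − 9 = 1, and the invariant factors of ∂_1 are all 1, so H_0 = Z.
  H_1: rank ker ∂_1 − rank ∂_2 = (19 − 9) − 6 = 4, and the invariant factors of ∂_2 are all 1, so H_1 = Z^4.
  H_2: rank ker ∂_2 − rank ∂_3 = (6 − 6) − 0 = 0, and there is no ∂_3, so H_2 = 0.

H_0 = Z,  H_1 = Z^4,  H_2 = 0.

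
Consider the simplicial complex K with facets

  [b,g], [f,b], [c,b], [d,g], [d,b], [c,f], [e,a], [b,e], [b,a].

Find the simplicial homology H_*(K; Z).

Fix the vertex order a < b < c < d < e < f < g and write every simplex with vertices in increasing order. Then dim K = 1 and the simplices of K are:

  0-simplices (7): a, b, c, d, e, f, g
  1-simplices (9): ab, ae, bc, bd, be, bf, bg, cf, dg

so the chain groups are C_0 ≅ Z^7, C_1 ≅ Z^9.

Boundary ∂_1: C_1 → C_0 maps an edge to its endpoints' difference, ∂[p,q] = q − p.
This gives a 7×9 integer matrix of rank 6; reducing to Smith normal form yields diagonal entries (1,1,1,1,1,1).

Computing H_k = (kernel of ∂_k) / (image of ∂_{k+1}):

  H_0: rank C_0 − rank ∂_1 = 7 − 6 = 1, and the invariant factors of ∂_1 are all 1, so H_0 ≅ Z.
  H_1: rank ker ∂_1 − rank ∂_2 = (9 − 6) − 0 = 3, and there is no ∂_2, so H_1 ≅ Z^3.

As a check, the Euler characteristic is 7 − 9 = -2, which agrees with 1 − 3 = -2.
(K is a triangulation of a wedge of 3 circles.)

H_0 ≅ Z,  H_1 ≅ Z^3.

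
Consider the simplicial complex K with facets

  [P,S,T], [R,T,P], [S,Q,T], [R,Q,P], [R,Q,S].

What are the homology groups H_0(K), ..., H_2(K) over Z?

H_0 = Z,  H_1 = Z,  H_2 = 0.

We work with the vertex ordering P < Q < R < S < T. The simplices of K, each written with vertices in increasing order, are:

  0-simplices (5): P, Q, R, S, T
  1-simplices (10): PQ, PR, PS, PT, QR, QS, QT, RS, RT, ST
  2-simplices (5): PQR, PRT, PST, QRS, QST

so the chain groups are C_0 ≅ Z^5, C_1 ≅ Z^10, C_2 ≅ Z^5.

Boundary ∂_1: C_1 → C_0 maps an edge to its endpoints' difference, ∂[p,q] = q − p.
The 5×10 boundary matrix has rank 4 and Smith normal form diag(1,1,1,1).

The boundary map ∂_2: C_2 → C_1 acts by ∂[p,q,r] = [q,r] − [p,r] + [p,q]. For instance
  ∂PRT = RT − PT + PR,
  ∂PQR = QR − PR + PQ.
This gives a 10×5 integer matrix of rank 5; reducing to Smith normal form yields diagonal entries (1,1,1,1,1).

Computing H_k = (kernel of ∂_k) / (image of ∂_{k+1}):

  H_0: rank C_0 − rank ∂_1 = 5 − 4 = 1, and the invariant factors of ∂_1 are all 1, so H_0 = Z.
  H_1: rank ker ∂_1 − rank ∂_2 = (10 − 4) − 5 = 1, and the invariant factors of ∂_2 are all 1, so H_1 = Z.
  H_2: rank ker ∂_2 − rank ∂_3 = (5 − 5) − 0 = 0, and there is no ∂_3, so H_2 = 0.

As a check, the Euler characteristic is 5 − 10 + 5 = 0, which agrees with 1 − 1 + 0 = 0.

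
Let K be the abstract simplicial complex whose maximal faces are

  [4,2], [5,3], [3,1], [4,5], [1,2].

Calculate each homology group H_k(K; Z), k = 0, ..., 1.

K has 5 vertices, 5 edges.
rank ∂_0 = 0, rank ∂_1 = 4 ⇒ b_0 = 5 − 0 − 4 = 1; all invariant factors of ∂_1 are 1 so no torsion. So H_0 ≅ Z.
rank ∂_1 = 4, rank ∂_2 = 0 ⇒ b_1 = 5 − 4 − 0 = 1. So H_1 ≅ Z.

H_0 ≅ Z,  H_1 ≅ Z.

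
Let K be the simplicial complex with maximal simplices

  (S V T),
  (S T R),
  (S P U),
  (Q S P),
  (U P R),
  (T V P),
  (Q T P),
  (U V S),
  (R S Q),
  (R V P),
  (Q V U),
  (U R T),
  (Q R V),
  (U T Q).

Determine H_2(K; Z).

We work with the vertex ordering P < Q < R < S < T < U < V. The simplices of K, each written with vertices in increasing order, are:

  0-simplices (7): P, Q, R, S, T, U, V
  1-simplices (21): PQ, PR, PS, PT, PU, PV, QR, QS, QT, QU, QV, RS, RT, RU, RV, ST, SU, SV, TU, TV, UV
  2-simplices (14): PQS, PQT, PRU, PRV, PSU, PTV, QRS, QRV, QTU, QUV, RST, RTU, STV, SUV

giving chain groups C_0 ≅ Z^7, C_1 ≅ Z^21, C_2 ≅ Z^14.

∂_1: C_1 → C_0 maps an edge to its endpoints' difference, ∂[p,q] = q − p. For instance
  ∂QV = V − Q.
This gives a 7×21 integer matrix of rank 6; reducing to Smith normal form yields diagonal entries (1,1,1,1,1,1).

The boundary map ∂_2: C_2 → C_1 acts by ∂[p,q,r] = [q,r] − [p,r] + [p,q]. For instance
  ∂RST = ST − RT + RS,
  ∂PTV = TV − PV + PT.
As a 21×14 matrix over Z this has rank 13, with invariant factors (1,1,1,1,1,1,1,1,1,1,1,1,1).

From H_k ≅ ker(∂_k) / im(∂_{k+1}) we obtain:

  H_2: rank ker ∂_2 − rank ∂_3 = (14 − 13) − 0 = 1, and there is no ∂_3, so H_2 = Z.

(K is a triangulation of the torus T^2.)

H_2 = Z.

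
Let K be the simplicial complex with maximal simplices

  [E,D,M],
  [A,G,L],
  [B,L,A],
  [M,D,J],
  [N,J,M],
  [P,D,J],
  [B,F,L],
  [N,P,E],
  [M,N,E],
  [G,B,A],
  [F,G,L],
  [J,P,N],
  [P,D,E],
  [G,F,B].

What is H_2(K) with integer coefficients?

We work with the vertex ordering A < B < D < E < F < G < J < L < M < N < P. The simplices of K, each written with vertices in increasing order, are:

  0-simplices (11): A, B, D, E, F, G, J, L, M, N, P
  1-simplices (21): AB, AG, AL, BF, BG, BL, DE, DJ, DM, DP, EM, EN, EP, FG, FL, GL, JM, JN, JP, MN, NP
  2-simplices (14): ABG, ABL, AGL, BFG, BFL, DEM, DEP, DJM, DJP, EMN, ENP, FGL, JMN, JNP

so the chain groups are C_0 ≅ Z^11, C_1 ≅ Z^21, C_2 ≅ Z^14.

∂_1: C_1 → C_0 maps an edge to its endpoints' difference, ∂[p,q] = q − p.
As a 11×21 matrix over Z this has rank 9, with invariant factors (1,1,1,1,1,1,1,1,1).

∂_2: C_2 → C_1 maps a triangle to the signed sum of its edges. For instance
  ∂DEM = EM − DM + DE,
  ∂DEP = EP − DP + DE.
The 21×14 boundary matrix has rank 12 and Smith normal form diag(1,1,1,1,1,1,1,1,1,1,1,1).

From H_k ≅ ker(∂_k) / im(∂_{k+1}) we obtain:

  H_2: rank ker ∂_2 − rank ∂_3 = (14 − 12) − 0 = 2, and there is no ∂_3, so H_2 = Z^2.

H_2 ≅ Z^2.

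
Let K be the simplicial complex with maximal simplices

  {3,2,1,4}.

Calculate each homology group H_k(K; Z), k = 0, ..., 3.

Fix the vertex order 1 < 2 < 3 < 4 and write every simplex with vertices in increasing order. Then dim K = 3 and the simplices of K are:

  0-simplices (4): [1], [2], [3], [4]
  1-simplices (6): [1,2], [1,3], [1,4], [2,3], [2,4], [3,4]
  2-simplices (4): [1,2,3], [1,2,4], [1,3,4], [2,3,4]
  3-simplices (1): [1,2,3,4]

so the chain groups are C_0 ≅ Z^4, C_1 ≅ Z^6, C_2 ≅ Z^4, C_3 ≅ Z^1.

Boundary ∂_1: C_1 → C_0 is given by ∂[p,q] = [q] − [p]. For instance
  ∂[1,4] = [4] − [1].
As a 4×6 matrix over Z this has rank 3, with invariant factors (1,1,1).

Boundary ∂_2: C_2 → C_1 sends each 2-simplex [p,q,r] to [q,r] − [p,r] + [p,q]. For instance
  ∂[1,2,3] = [2,3] − [1,3] + [1,2],
  ∂[1,3,4] = [3,4] − [1,4] + [1,3].
The resulting 6×4 matrix has rank 3, and its Smith normal form has invariant factors (1,1,1).

∂_3: C_3 → C_2 sends each 3-simplex σ to the alternating sum Σ_i (−1)^i (σ with its i-th vertex removed). For instance
  ∂[1,2,3,4] = [2,3,4] − [1,3,4] + [1,2,4] − [1,2,3].
This gives a 4×1 integer matrix of rank 1; reducing to Smith normal form yields diagonal entries (1).

Computing H_k = (kernel of ∂_k) / (image of ∂_{k+1}):

  H_0: rank C_0 − rank ∂_1 = 4 − 3 = 1, and the invariant factors of ∂_1 are all 1, so H_0 = Z.
  H_1: rank ker ∂_1 − rank ∂_2 = (6 − 3) − 3 = 0, and the invariant factors of ∂_2 are all 1, so H_1 = 0.
  H_2: rank ker ∂_2 − rank ∂_3 = (4 − 3) − 1 = 0, and the invariant factors of ∂_3 are all 1, so H_2 = 0.
  H_3: rank ker ∂_3 − rank ∂_4 = (1 − 1) − 0 = 0, and there is no ∂_4, so H_3 = 0.

As a check, the Euler characteristic is 4 − 6 + 4 − 1 = 1, which agrees with 1 − 0 + 0 − 0 = 1.
(K is a triangulation of the 3-simplex.)

H_0 ≅ Z,  H_1 = 0,  H_2 = 0,  H_3 = 0.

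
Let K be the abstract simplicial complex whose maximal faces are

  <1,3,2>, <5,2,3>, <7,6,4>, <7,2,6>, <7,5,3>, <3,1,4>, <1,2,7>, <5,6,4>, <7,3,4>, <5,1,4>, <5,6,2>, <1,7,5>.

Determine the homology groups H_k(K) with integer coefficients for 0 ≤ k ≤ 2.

H_0 ≅ Z,  H_1 ≅ Z/2Z,  H_2 = 0.

K has 7 vertices, 18 edges, 12 triangles.
rank ∂_0 = 0, rank ∂_1 = 6 ⇒ b_0 = 7 − 0 − 6 = 1; all invariant factors of ∂_1 are 1 so no torsion. So H_0 ≅ Z.
rank ∂_1 = 6, rank ∂_2 = 12 ⇒ b_1 = 18 − 6 − 12 = 0; ∂_2 has invariant factor(s) [2] giving torsion. So H_1 ≅ Z/2Z.
rank ∂_2 = 12, rank ∂_3 = 0 ⇒ b_2 = 12 − 12 − 0 = 0. So H_2 ≅ 0.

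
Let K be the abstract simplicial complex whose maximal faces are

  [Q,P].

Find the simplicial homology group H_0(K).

H_0 = Z.

K has 2 vertices, 1 edge.
rank ∂_0 = 0, rank ∂_1 = 1 ⇒ b_0 = 2 − 0 − 1 = 1; all invariant factors of ∂_1 are 1 so no torsion. So H_0 ≅ Z.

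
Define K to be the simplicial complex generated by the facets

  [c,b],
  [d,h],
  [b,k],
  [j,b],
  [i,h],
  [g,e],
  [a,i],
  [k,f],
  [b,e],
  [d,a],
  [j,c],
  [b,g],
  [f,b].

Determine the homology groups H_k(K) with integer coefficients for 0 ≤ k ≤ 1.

K has 11 vertices, 13 edges.
rank ∂_0 = 0, rank ∂_1 = 9 ⇒ b_0 = 11 − 0 − 9 = 2; all invariant factors of ∂_1 are 1 so no torsion. So H_0 = Z^2.
rank ∂_1 = 9, rank ∂_2 = 0 ⇒ b_1 = 13 − 9 − 0 = 4. So H_1 = Z^4.

H_0 = Z^2,  H_1 = Z^4.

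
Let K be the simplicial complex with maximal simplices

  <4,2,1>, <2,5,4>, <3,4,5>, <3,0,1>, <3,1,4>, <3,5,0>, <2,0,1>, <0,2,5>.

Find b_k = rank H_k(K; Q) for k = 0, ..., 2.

b_0 = 1, b_1 = 0, b_2 = 1.

Take the total order 0 < 1 < 2 < 3 < 4 < 5 on the vertex set. Then K (dimension 2) consists of the simplices:

  0-simplices (6): [0], [1], [2], [3], [4], [5]
  1-simplices (12): [0,1], [0,2], [0,3], [0,5], [1,2], [1,3], [1,4], [2,4], [2,5], [3,4], [3,5], [4,5]
  2-simplices (8): [0,1,2], [0,1,3], [0,2,5], [0,3,5], [1,2,4], [1,3,4], [2,4,5], [3,4,5]

giving chain groups C_0 ≅ Z^6, C_1 ≅ Z^12, C_2 ≅ Z^8.

Boundary ∂_1: C_1 → C_0 maps an edge to its endpoints' difference, ∂[p,q] = q − p.
This gives a 6×12 integer matrix of rank 5; reducing to Smith normal form yields diagonal entries (1,1,1,1,1).

∂_2: C_2 → C_1 acts by ∂[p,q,r] = [q,r] − [p,r] + [p,q]. For instance
  ∂[3,4,5] = [4,5] − [3,5] + [3,4],
  ∂[0,3,5] = [3,5] − [0,5] + [0,3].
As a 12×8 matrix over Z this has rank 7, with invariant factors (1,1,1,1,1,1,1).

Reading off H_k = ker ∂_k / im ∂_{k+1}:

  H_0: rank C_0 − rank ∂_1 = 6 − 5 = 1, and the invariant factors of ∂_1 are all 1, so H_0 ≅ Z.
  H_1: rank ker ∂_1 − rank ∂_2 = (12 − 5) − 7 = 0, and the invariant factors of ∂_2 are all 1, so H_1 ≅ 0.
  H_2: rank ker ∂_2 − rank ∂_3 = (8 − 7) − 0 = 1, and there is no ∂_3, so H_2 ≅ Z.

As a check, the Euler characteristic is 6 − 12 + 8 = 2, which agrees with 1 − 0 + 1 = 2.
(K is a triangulation of the 2-sphere S^2.)

Hence the Betti numbers are b_0 = 1, b_1 = 0, b_2 = 1.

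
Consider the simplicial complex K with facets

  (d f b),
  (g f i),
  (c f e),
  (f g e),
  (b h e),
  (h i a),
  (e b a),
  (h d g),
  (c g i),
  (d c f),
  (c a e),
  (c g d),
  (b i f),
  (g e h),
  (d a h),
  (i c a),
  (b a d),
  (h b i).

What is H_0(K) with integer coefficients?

We work with the vertex ordering a < b < c < d < e < f < g < h < i. The simplices of K, each written with vertices in increasing order, are:

  0-simplices (9): a, b, c, d, e, f, g, h, i
  1-simplices (27): ab, ac, ad, ae, ah, ai, bd, be, bf, bh, bi, cd, ce, cf, cg, ci, df, dg, dh, ef, eg, eh, fg, fi, gh, gi, hi
  2-simplices (18): abd, abe, ace, aci, adh, ahi, bdf, beh, bfi, bhi, cdf, cdg, cef, cgi, dgh, efg, egh, fgi

giving chain groups C_0 ≅ Z^9, C_1 ≅ Z^27, C_2 ≅ Z^18.

∂_1: C_1 → C_0 maps an edge to its endpoints' difference, ∂[p,q] = q − p.
The resulting 9×27 matrix has rank 8, and its Smith normal form has invariant factors (1,1,1,1,1,1,1,1).

Boundary ∂_2: C_2 → C_1 sends each 2-simplex [p,q,r] to [q,r] − [p,r] + [p,q]. For instance
  ∂bdf = df − bf + bd,
  ∂cdg = dg − cg + cd.
The resulting 27×18 matrix has rank 18, and its Smith normal form has invariant factors (1,1,1,1,1,1,1,1,1,1,1,1,1,1,1,1,1,2).

Computing H_k = (kernel of ∂_k) / (image of ∂_{k+1}):

  H_0: rank C_0 − rank ∂_1 = 9 − 8 = 1, and the invariant factors of ∂_1 are all 1, so H_0 = Z.

H_0 ≅ Z.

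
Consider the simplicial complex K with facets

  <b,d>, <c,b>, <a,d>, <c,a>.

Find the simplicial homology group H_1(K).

H_1 ≅ Z.

K has 4 vertices, 4 edges.
rank ∂_1 = 3, rank ∂_2 = 0 ⇒ b_1 = 4 − 3 − 0 = 1. So H_1 ≅ Z.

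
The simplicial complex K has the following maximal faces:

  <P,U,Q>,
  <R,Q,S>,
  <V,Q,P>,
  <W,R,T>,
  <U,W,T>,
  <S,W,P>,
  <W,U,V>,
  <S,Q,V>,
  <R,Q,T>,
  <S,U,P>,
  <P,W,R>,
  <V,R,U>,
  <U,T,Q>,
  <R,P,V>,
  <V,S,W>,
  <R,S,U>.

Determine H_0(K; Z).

K has 8 vertices, 24 edges, 16 triangles.
rank ∂_0 = 0, rank ∂_1 = 7 ⇒ b_0 = 8 − 0 − 7 = 1; all invariant factors of ∂_1 are 1 so no torsion. So H_0 ≅ Z.

H_0 ≅ Z.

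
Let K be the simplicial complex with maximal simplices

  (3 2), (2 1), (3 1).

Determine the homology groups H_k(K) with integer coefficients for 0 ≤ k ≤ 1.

We work with the vertex ordering 1 < 2 < 3. The simplices of K, each written with vertices in increasing order, are:

  0-simplices (3): [1], [2], [3]
  1-simplices (3): [1,2], [1,3], [2,3]

Hence C_0 ≅ Z^3, C_1 ≅ Z^3.

Boundary ∂_1: C_1 → C_0 is given by ∂[p,q] = [q] − [p].
As a 3×3 matrix over Z this has rank 2, with invariant factors (1,1).

Now H_k = ker ∂_k / im ∂_{k+1}, so:

  H_0: rank C_0 − rank ∂_1 = 3 − 2 = 1, and the invariant factors of ∂_1 are all 1, so H_0 = Z.
  H_1: rank ker ∂_1 − rank ∂_2 = (3 − 2) − 0 = 1, and there is no ∂_2, so H_1 = Z.

H_0 = Z,  H_1 = Z.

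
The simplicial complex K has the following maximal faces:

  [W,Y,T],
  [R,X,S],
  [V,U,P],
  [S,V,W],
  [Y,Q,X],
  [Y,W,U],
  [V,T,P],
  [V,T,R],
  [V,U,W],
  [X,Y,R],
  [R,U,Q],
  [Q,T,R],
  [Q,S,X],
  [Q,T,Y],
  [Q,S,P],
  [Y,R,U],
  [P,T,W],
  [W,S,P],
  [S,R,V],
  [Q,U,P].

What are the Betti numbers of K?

b_0 = 1, b_1 = 1, b_2 = 0.

Fix the vertex order P < Q < R < S < T < U < V < W < X < Y and write every simplex with vertices in increasing order. Then dim K = 2 and the simplices of K are:

  0-simplices (10): P, Q, R, S, T, U, V, W, X, Y
  1-simplices (30): PQ, PS, PT, PU, PV, PW, QR, QS, QT, QU, QX, QY, RS, RT, RU, RV, RX, RY, SV, SW, SX, TV, TW, TY, UV, UW, UY, VW, WY, XY
  2-simplices (20): PQS, PQU, PSW, PTV, PTW, PUV, QRT, QRU, QSX, QTY, QXY, RSV, RSX, RTV, RUY, RXY, SVW, TWY, UVW, UWY

so the chain groups are C_0 ≅ Z^10, C_1 ≅ Z^30, C_2 ≅ Z^20.

Boundary ∂_1: C_1 → C_0 sends each edge [p,q] (with p < q) to q − p. For instance
  ∂PU = U − P.
This gives a 10×30 integer matrix of rank 9; reducing to Smith normal form yields diagonal entries (1,1,1,1,1,1,1,1,1).

∂_2: C_2 → C_1 maps a triangle to the signed sum of its edges. For instance
  ∂UVW = VW − UW + UV,
  ∂QSX = SX − QX + QS.
The resulting 30×20 matrix has rank 20, and its Smith normal form has invariant factors (1,1,1,1,1,1,1,1,1,1,1,1,1,1,1,1,1,1,1,2).

From H_k ≅ ker(∂_k) / im(∂_{k+1}) we obtain:

  H_0: rank C_0 − rank ∂_1 = 10 − 9 = 1, and the invariant factors of ∂_1 are all 1, so H_0 ≅ Z.
  H_1: rank ker ∂_1 − rank ∂_2 = (30 − 9) − 20 = 1, and ∂_2 has invariant factor 2 > 1, so H_1 ≅ Z ⊕ Z/2Z.
  H_2: rank ker ∂_2 − rank ∂_3 = (20 − 20) − 0 = 0, and there is no ∂_3, so H_2 ≅ 0.

Hence the Betti numbers are b_0 = 1, b_1 = 1, b_2 = 0.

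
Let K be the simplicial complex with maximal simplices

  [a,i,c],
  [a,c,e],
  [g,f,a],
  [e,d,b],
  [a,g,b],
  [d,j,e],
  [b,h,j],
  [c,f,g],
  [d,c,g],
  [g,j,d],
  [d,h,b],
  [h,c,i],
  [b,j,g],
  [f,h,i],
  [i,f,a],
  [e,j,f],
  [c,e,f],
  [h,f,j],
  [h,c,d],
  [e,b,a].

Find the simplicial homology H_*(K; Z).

H_0 = Z,  H_1 = Z ⊕ Z/2Z,  H_2 = 0.

We work with the vertex ordering a < b < c < d < e < f < g < h < i < j. The simplices of K, each written with vertices in increasing order, are:

  0-simplices (10): a, b, c, d, e, f, g, h, i, j
  1-simplices (30): ab, ac, ae, af, ag, ai, bd, be, bg, bh, bj, cd, ce, cf, cg, ch, ci, de, dg, dh, dj, ef, ej, fg, fh, fi, fj, gj, hi, hj
  2-simplices (20): abe, abg, ace, aci, afg, afi, bde, bdh, bgj, bhj, cdg, cdh, cef, cfg, chi, dej, dgj, efj, fhi, fhj

so the chain groups are C_0 ≅ Z^10, C_1 ≅ Z^30, C_2 ≅ Z^20.

The boundary map ∂_1: C_1 → C_0 is given by ∂[p,q] = [q] − [p]. For instance
  ∂cf = f − c.
As a 10×30 matrix over Z this has rank 9, with invariant factors (1,1,1,1,1,1,1,1,1).

The boundary map ∂_2: C_2 → C_1 acts by ∂[p,q,r] = [q,r] − [p,r] + [p,q]. For instance
  ∂fhi = hi − fi + fh,
  ∂afg = fg − ag + af.
This gives a 30×20 integer matrix of rank 20; reducing to Smith normal form yields diagonal entries (1,1,1,1,1,1,1,1,1,1,1,1,1,1,1,1,1,1,1,2).

Computing H_k = (kernel of ∂_k) / (image of ∂_{k+1}):

  H_0: rank C_0 − rank ∂_1 = 10 − 9 = 1, and the invariant factors of ∂_1 are all 1, so H_0 ≅ Z.
  H_1: rank ker ∂_1 − rank ∂_2 = (30 − 9) − 20 = 1, and ∂_2 has invariant factor 2 > 1, so H_1 ≅ Z ⊕ Z/2Z.
  H_2: rank ker ∂_2 − rank ∂_3 = (20 − 20) − 0 = 0, and there is no ∂_3, so H_2 ≅ 0.

(K is a triangulation of the Klein bottle.)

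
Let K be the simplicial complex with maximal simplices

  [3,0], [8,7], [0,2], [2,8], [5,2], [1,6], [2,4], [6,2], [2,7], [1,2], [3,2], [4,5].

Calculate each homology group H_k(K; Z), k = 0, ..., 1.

H_0 = Z,  H_1 = Z^4.

K has 9 vertices, 12 edges.
rank ∂_0 = 0, rank ∂_1 = 8 ⇒ b_0 = 9 − 0 − 8 = 1; all invariant factors of ∂_1 are 1 so no torsion. So H_0 = Z.
rank ∂_1 = 8, rank ∂_2 = 0 ⇒ b_1 = 12 − 8 − 0 = 4. So H_1 = Z^4.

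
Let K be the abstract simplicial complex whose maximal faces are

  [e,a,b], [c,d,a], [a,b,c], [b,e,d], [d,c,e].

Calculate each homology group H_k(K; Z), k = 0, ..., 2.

H_0 = Z,  H_1 = Z,  H_2 = 0.

Order the vertices as a < b < c < d < e. Listing each simplex with vertices in this order, K has dimension 2 with simplices:

  0-simplices (5): a, b, c, d, e
  1-simplices (10): ab, ac, ad, ae, bc, bd, be, cd, ce, de
  2-simplices (5): abc, abe, acd, bde, cde

giving chain groups C_0 ≅ Z^5, C_1 ≅ Z^10, C_2 ≅ Z^5.

Boundary ∂_1: C_1 → C_0 maps an edge to its endpoints' difference, ∂[p,q] = q − p. For instance
  ∂bc = c − b.
The resulting 5×10 matrix has rank 4, and its Smith normal form has invariant factors (1,1,1,1).

Boundary ∂_2: C_2 → C_1 sends each 2-simplex [p,q,r] to [q,r] − [p,r] + [p,q]. For instance
  ∂acd = cd − ad + ac,
  ∂bde = de − be + bd.
As a 10×5 matrix over Z this has rank 5, with invariant factors (1,1,1,1,1).

From H_k ≅ ker(∂_k) / im(∂_{k+1}) we obtain:

  H_0: rank C_0 − rank ∂_1 = 5 − 4 = 1, and the invariant factors of ∂_1 are all 1, so H_0 = Z.
  H_1: rank ker ∂_1 − rank ∂_2 = (10 − 4) − 5 = 1, and the invariant factors of ∂_2 are all 1, so H_1 = Z.
  H_2: rank ker ∂_2 − rank ∂_3 = (5 − 5) − 0 = 0, and there is no ∂_3, so H_2 = 0.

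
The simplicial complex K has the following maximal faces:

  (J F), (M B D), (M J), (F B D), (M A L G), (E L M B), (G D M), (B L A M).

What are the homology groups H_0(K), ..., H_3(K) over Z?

We work with the vertex ordering A < B < D < E < F < G < J < L < M. The simplices of K, each written with vertices in increasing order, are:

  0-simplices (9): A, B, D, E, F, G, J, L, M
  1-simplices (19): AB, AG, AL, AM, BD, BE, BF, BL, BM, DF, DG, DM, EL, EM, FJ, GL, GM, JM, LM
  2-simplices (13): ABL, ABM, AGL, AGM, ALM, BDF, BDM, BEL, BEM, BLM, DGM, ELM, GLM
  3-simplices (3): ABLM, AGLM, BELM

Hence C_0 ≅ Z^9, C_1 ≅ Z^19, C_2 ≅ Z^13, C_3 ≅ Z^3.

Boundary ∂_1: C_1 → C_0 sends each edge [p,q] (with p < q) to q − p.
The resulting 9×19 matrix has rank 8, and its Smith normal form has invariant factors (1,1,1,1,1,1,1,1).

The boundary map ∂_2: C_2 → C_1 acts by ∂[p,q,r] = [q,r] − [p,r] + [p,q]. For instance
  ∂GLM = LM − GM + GL,
  ∂ALM = LM − AM + AL.
The resulting 19×13 matrix has rank 10, and its Smith normal form has invariant factors (1,1,1,1,1,1,1,1,1,1).

Boundary ∂_3: C_3 → C_2 sends each 3-simplex σ to the alternating sum Σ_i (−1)^i (σ with its i-th vertex removed). For instance
  ∂AGLM = GLM − ALM + AGM − AGL,
  ∂BELM = ELM − BLM + BEM − BEL.
This gives a 13×3 integer matrix of rank 3; reducing to Smith normal form yields diagonal entries (1,1,1).

From H_k ≅ ker(∂_k) / im(∂_{k+1}) we obtain:

  H_0: rank C_0 − rank ∂_1 = 9 − 8 = 1, and the invariant factors of ∂_1 are all 1, so H_0 = Z.
  H_1: rank ker ∂_1 − rank ∂_2 = (19 − 8) − 10 = 1, and the invariant factors of ∂_2 are all 1, so H_1 = Z.
  H_2: rank ker ∂_2 − rank ∂_3 = (13 − 10) − 3 = 0, and the invariant factors of ∂_3 are all 1, so H_2 = 0.
  H_3: rank ker ∂_3 − rank ∂_4 = (3 − 3) − 0 = 0, and there is no ∂_4, so H_3 = 0.

As a check, the Euler characteristic is 9 − 19 + 13 − 3 = 0, which agrees with 1 − 1 + 0 − 0 = 0.

H_0 ≅ Z,  H_1 ≅ Z,  H_2 = 0,  H_3 = 0.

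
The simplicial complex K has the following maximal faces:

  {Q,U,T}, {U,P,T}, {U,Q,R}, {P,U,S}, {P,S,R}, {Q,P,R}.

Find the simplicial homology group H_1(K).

H_1 = Z.

We work with the vertex ordering P < Q < R < S < T < U. The simplices of K, each written with vertices in increasing order, are:

  0-simplices (6): P, Q, R, S, T, U
  1-simplices (12): PQ, PR, PS, PT, PU, QR, QT, QU, RS, RU, SU, TU
  2-simplices (6): PQR, PRS, PSU, PTU, QRU, QTU

Hence C_0 ≅ Z^6, C_1 ≅ Z^12, C_2 ≅ Z^6.

Boundary ∂_1: C_1 → C_0 sends each edge [p,q] (with p < q) to q − p. For instance
  ∂QU = U − Q.
The 6×12 boundary matrix has rank 5 and Smith normal form diag(1,1,1,1,1).

∂_2: C_2 → C_1 sends each 2-simplex [p,q,r] to [q,r] − [p,r] + [p,q]. For instance
  ∂QTU = TU − QU + QT,
  ∂PQR = QR − PR + PQ.
As a 12×6 matrix over Z this has rank 6, with invariant factors (1,1,1,1,1,1).

Computing H_k = (kernel of ∂_k) / (image of ∂_{k+1}):

  H_1: rank ker ∂_1 − rank ∂_2 = (12 − 5) − 6 = 1, and the invariant factors of ∂_2 are all 1, so H_1 = Z.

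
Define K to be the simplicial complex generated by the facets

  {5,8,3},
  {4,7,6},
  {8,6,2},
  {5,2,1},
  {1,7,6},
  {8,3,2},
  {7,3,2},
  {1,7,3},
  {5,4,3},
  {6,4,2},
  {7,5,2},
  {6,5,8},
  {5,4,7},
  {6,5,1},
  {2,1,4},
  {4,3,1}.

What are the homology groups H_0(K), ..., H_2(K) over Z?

Fix the vertex order 1 < 2 < 3 < 4 < 5 < 6 < 7 < 8 and write every simplex with vertices in increasing order. Then dim K = 2 and the simplices of K are:

  0-simplices (8): [1], [2], [3], [4], [5], [6], [7], [8]
  1-simplices (24): (24 of them)
  2-simplices (16): [1,2,4], [1,2,5], [1,3,4], [1,3,7], [1,5,6], [1,6,7], [2,3,7], [2,3,8], [2,4,6], [2,5,7], [2,6,8], [3,4,5], [3,5,8], [4,5,7], [4,6,7], [5,6,8]

Hence C_0 ≅ Z^8, C_1 ≅ Z^24, C_2 ≅ Z^16.

The boundary map ∂_1: C_1 → C_0 is given by ∂[p,q] = [q] − [p].
The resulting 8×24 matrix has rank 7, and its Smith normal form has invariant factors (1,1,1,1,1,1,1).

The boundary map ∂_2: C_2 → C_1 acts by ∂[p,q,r] = [q,r] − [p,r] + [p,q]. For instance
  ∂[1,2,4] = [2,4] − [1,4] + [1,2],
  ∂[1,3,7] = [3,7] − [1,7] + [1,3].
The resulting 24×16 matrix has rank 15, and its Smith normal form has invariant factors (1,1,1,1,1,1,1,1,1,1,1,1,1,1,1).

From H_k ≅ ker(∂_k) / im(∂_{k+1}) we obtain:

  H_0: rank C_0 − rank ∂_1 = 8 − 7 = 1, and the invariant factors of ∂_1 are all 1, so H_0 ≅ Z.
  H_1: rank ker ∂_1 − rank ∂_2 = (24 − 7) − 15 = 2, and the invariant factors of ∂_2 are all 1, so H_1 ≅ Z^2.
  H_2: rank ker ∂_2 − rank ∂_3 = (16 − 15) − 0 = 1, and there is no ∂_3, so H_2 ≅ Z.

H_0 = Z,  H_1 = Z^2,  H_2 = Z.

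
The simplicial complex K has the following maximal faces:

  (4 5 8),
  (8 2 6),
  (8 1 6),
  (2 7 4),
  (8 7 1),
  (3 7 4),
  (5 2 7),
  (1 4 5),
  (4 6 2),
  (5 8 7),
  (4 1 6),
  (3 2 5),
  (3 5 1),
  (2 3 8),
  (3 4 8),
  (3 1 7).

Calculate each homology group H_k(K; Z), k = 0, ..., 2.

H_0 = Z,  H_1 = Z^2,  H_2 = Z.

We work with the vertex ordering 1 < 2 < 3 < 4 < 5 < 6 < 7 < 8. The simplices of K, each written with vertices in increasing order, are:

  0-simplices (8): [1], [2], [3], [4], [5], [6], [7], [8]
  1-simplices (24): (24 of them)
  2-simplices (16): [1,3,5], [1,3,7], [1,4,5], [1,4,6], [1,6,8], [1,7,8], [2,3,5], [2,3,8], [2,4,6], [2,4,7], [2,5,7], [2,6,8], [3,4,7], [3,4,8], [4,5,8], [5,7,8]

giving chain groups C_0 ≅ Z^8, C_1 ≅ Z^24, C_2 ≅ Z^16.

∂_1: C_1 → C_0 sends each edge [p,q] (with p < q) to q − p. For instance
  ∂[5,8] = [8] − [5].
The resulting 8×24 matrix has rank 7, and its Smith normal form has invariant factors (1,1,1,1,1,1,1).

Boundary ∂_2: C_2 → C_1 maps a triangle to the signed sum of its edges. For instance
  ∂[1,6,8] = [6,8] − [1,8] + [1,6],
  ∂[2,3,5] = [3,5] − [2,5] + [2,3].
The 24×16 boundary matrix has rank 15 and Smith normal form diag(1,1,1,1,1,1,1,1,1,1,1,1,1,1,1).

Reading off H_k = ker ∂_k / im ∂_{k+1}:

  H_0: rank C_0 − rank ∂_1 = 8 − 7 = 1, and the invariant factors of ∂_1 are all 1, so H_0 = Z.
  H_1: rank ker ∂_1 − rank ∂_2 = (24 − 7) − 15 = 2, and the invariant factors of ∂_2 are all 1, so H_1 = Z^2.
  H_2: rank ker ∂_2 − rank ∂_3 = (16 − 15) − 0 = 1, and there is no ∂_3, so H_2 = Z.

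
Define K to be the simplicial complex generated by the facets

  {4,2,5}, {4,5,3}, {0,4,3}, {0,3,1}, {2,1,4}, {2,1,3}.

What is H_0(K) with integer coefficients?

H_0 ≅ Z.

We work with the vertex ordering 0 < 1 < 2 < 3 < 4 < 5. The simplices of K, each written with vertices in increasing order, are:

  0-simplices (6): [0], [1], [2], [3], [4], [5]
  1-simplices (12): [0,1], [0,3], [0,4], [1,2], [1,3], [1,4], [2,3], [2,4], [2,5], [3,4], [3,5], [4,5]
  2-simplices (6): [0,1,3], [0,3,4], [1,2,3], [1,2,4], [2,4,5], [3,4,5]

Hence C_0 ≅ Z^6, C_1 ≅ Z^12, C_2 ≅ Z^6.

∂_1: C_1 → C_0 maps an edge to its endpoints' difference, ∂[p,q] = q − p.
As a 6×12 matrix over Z this has rank 5, with invariant factors (1,1,1,1,1).

The boundary map ∂_2: C_2 → C_1 acts by ∂[p,q,r] = [q,r] − [p,r] + [p,q]. For instance
  ∂[0,1,3] = [1,3] − [0,3] + [0,1],
  ∂[2,4,5] = [4,5] − [2,5] + [2,4].
This gives a 12×6 integer matrix of rank 6; reducing to Smith normal form yields diagonal entries (1,1,1,1,1,1).

Reading off H_k = ker ∂_k / im ∂_{k+1}:

  H_0: rank C_0 − rank ∂_1 = 6 − 5 = 1, and the invariant factors of ∂_1 are all 1, so H_0 = Z.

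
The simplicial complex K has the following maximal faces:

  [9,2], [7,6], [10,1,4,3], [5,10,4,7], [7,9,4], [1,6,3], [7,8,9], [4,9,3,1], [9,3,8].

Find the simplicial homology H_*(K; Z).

We work with the vertex ordering 1 < 2 < 3 < 4 < 5 < 6 < 7 < 8 < 9 < 10. The simplices of K, each written with vertices in increasing order, are:

  0-simplices (10): [1], [2], [3], [4], [5], [6], [7], [8], [9], [10]
  1-simplices (22): [1,3], [1,4], [1,6], [1,9], [1,10], [2,9], [3,4], [3,6], [3,8], [3,9], [3,10], [4,5], [4,7], [4,9], [4,10], [5,7], [5,10], [6,7], [7,8], [7,9], [7,10], [8,9]
  2-simplices (15): [1,3,4], [1,3,6], [1,3,9], [1,3,10], [1,4,9], [1,4,10], [3,4,9], [3,4,10], [3,8,9], [4,5,7], [4,5,10], [4,7,9], [4,7,10], [5,7,10], [7,8,9]
  3-simplices (3): [1,3,4,9], [1,3,4,10], [4,5,7,10]

so the chain groups are C_0 ≅ Z^10, C_1 ≅ Z^22, C_2 ≅ Z^15, C_3 ≅ Z^3.

∂_1: C_1 → C_0 maps an edge to its endpoints' difference, ∂[p,q] = q − p. For instance
  ∂[1,9] = [9] − [1].
As a 10×22 matrix over Z this has rank 9, with invariant factors (1,1,1,1,1,1,1,1,1).

The boundary map ∂_2: C_2 → C_1 sends each 2-simplex [p,q,r] to [q,r] − [p,r] + [p,q]. For instance
  ∂[4,7,10] = [7,10] − [4,10] + [4,7],
  ∂[4,7,9] = [7,9] − [4,9] + [4,7].
This gives a 22×15 integer matrix of rank 12; reducing to Smith normal form yields diagonal entries (1,1,1,1,1,1,1,1,1,1,1,1).

Boundary ∂_3: C_3 → C_2 sends each 3-simplex σ to the alternating sum Σ_i (−1)^i (σ with its i-th vertex removed). For instance
  ∂[1,3,4,10] = [3,4,10] − [1,4,10] + [1,3,10] − [1,3,4],
  ∂[1,3,4,9] = [3,4,9] − [1,4,9] + [1,3,9] − [1,3,4].
This gives a 15×3 integer matrix of rank 3; reducing to Smith normal form yields diagonal entries (1,1,1).

From H_k ≅ ker(∂_k) / im(∂_{k+1}) we obtain:

  H_0: rank C_0 − rank ∂_1 = 10 − 9 = 1, and the invariant factors of ∂_1 are all 1, so H_0 = Z.
  H_1: rank ker ∂_1 − rank ∂_2 = (22 − 9) − 12 = 1, and the invariant factors of ∂_2 are all 1, so H_1 = Z.
  H_2: rank ker ∂_2 − rank ∂_3 = (15 − 12) − 3 = 0, and the invariant factors of ∂_3 are all 1, so H_2 = 0.
  H_3: rank ker ∂_3 − rank ∂_4 = (3 − 3) − 0 = 0, and there is no ∂_4, so H_3 = 0.

H_0 = Z,  H_1 = Z,  H_2 = 0,  H_3 = 0.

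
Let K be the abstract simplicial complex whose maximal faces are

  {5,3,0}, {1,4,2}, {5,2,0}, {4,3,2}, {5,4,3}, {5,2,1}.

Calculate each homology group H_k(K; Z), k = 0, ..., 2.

H_0 ≅ Z,  H_1 ≅ Z,  H_2 = 0.

K has 6 vertices, 12 edges, 6 triangles.
rank ∂_0 = 0, rank ∂_1 = 5 ⇒ b_0 = 6 − 0 − 5 = 1; all invariant factors of ∂_1 are 1 so no torsion. So H_0 = Z.
rank ∂_1 = 5, rank ∂_2 = 6 ⇒ b_1 = 12 − 5 − 6 = 1; all invariant factors of ∂_2 are 1 so no torsion. So H_1 = Z.
rank ∂_2 = 6, rank ∂_3 = 0 ⇒ b_2 = 6 − 6 − 0 = 0. So H_2 = 0.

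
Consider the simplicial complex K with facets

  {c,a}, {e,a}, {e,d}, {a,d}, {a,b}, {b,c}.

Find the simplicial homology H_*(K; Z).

Fix the vertex order a < b < c < d < e and write every simplex with vertices in increasing order. Then dim K = 1 and the simplices of K are:

  0-simplices (5): a, b, c, d, e
  1-simplices (6): ab, ac, ad, ae, bc, de

Hence C_0 ≅ Z^5, C_1 ≅ Z^6.

The boundary map ∂_1: C_1 → C_0 sends each edge [p,q] (with p < q) to q − p. For instance
  ∂de = e − d.
The resulting 5×6 matrix has rank 4, and its Smith normal form has invariant factors (1,1,1,1).

Reading off H_k = ker ∂_k / im ∂_{k+1}:

  H_0: rank C_0 − rank ∂_1 = 5 − 4 = 1, and the invariant factors of ∂_1 are all 1, so H_0 = Z.
  H_1: rank ker ∂_1 − rank ∂_2 = (6 − 4) − 0 = 2, and there is no ∂_2, so H_1 = Z^2.

As a check, the Euler characteristic is 5 − 6 = -1, which agrees with 1 − 2 = -1.

H_0 = Z,  H_1 = Z^2.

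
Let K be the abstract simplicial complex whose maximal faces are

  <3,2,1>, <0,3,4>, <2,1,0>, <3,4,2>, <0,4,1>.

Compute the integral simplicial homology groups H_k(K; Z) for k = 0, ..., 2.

H_0 = Z,  H_1 = Z,  H_2 = 0.

We work with the vertex ordering 0 < 1 < 2 < 3 < 4. The simplices of K, each written with vertices in increasing order, are:

  0-simplices (5): [0], [1], [2], [3], [4]
  1-simplices (10): [0,1], [0,2], [0,3], [0,4], [1,2], [1,3], [1,4], [2,3], [2,4], [3,4]
  2-simplices (5): [0,1,2], [0,1,4], [0,3,4], [1,2,3], [2,3,4]

so the chain groups are C_0 ≅ Z^5, C_1 ≅ Z^10, C_2 ≅ Z^5.

The boundary map ∂_1: C_1 → C_0 is given by ∂[p,q] = [q] − [p].
This gives a 5×10 integer matrix of rank 4; reducing to Smith normal form yields diagonal entries (1,1,1,1).

The boundary map ∂_2: C_2 → C_1 acts by ∂[p,q,r] = [q,r] − [p,r] + [p,q]. For instance
  ∂[2,3,4] = [3,4] − [2,4] + [2,3],
  ∂[0,1,2] = [1,2] − [0,2] + [0,1].
The 10×5 boundary matrix has rank 5 and Smith normal form diag(1,1,1,1,1).

Now H_k = ker ∂_k / im ∂_{k+1}, so:

  H_0: rank C_0 − rank ∂_1 = 5 − 4 = 1, and the invariant factors of ∂_1 are all 1, so H_0 = Z.
  H_1: rank ker ∂_1 − rank ∂_2 = (10 − 4) − 5 = 1, and the invariant factors of ∂_2 are all 1, so H_1 = Z.
  H_2: rank ker ∂_2 − rank ∂_3 = (5 − 5) − 0 = 0, and there is no ∂_3, so H_2 = 0.

(K is a triangulation of the Möbius band.)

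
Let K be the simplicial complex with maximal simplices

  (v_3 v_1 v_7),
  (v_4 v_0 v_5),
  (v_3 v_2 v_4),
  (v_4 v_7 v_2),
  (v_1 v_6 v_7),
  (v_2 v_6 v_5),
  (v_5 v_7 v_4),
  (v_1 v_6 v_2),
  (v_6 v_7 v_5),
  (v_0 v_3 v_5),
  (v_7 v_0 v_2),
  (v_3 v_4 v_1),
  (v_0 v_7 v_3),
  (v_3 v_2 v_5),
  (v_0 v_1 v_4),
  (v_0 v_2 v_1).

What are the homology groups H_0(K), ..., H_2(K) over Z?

Fix the vertex order v_0 < v_1 < v_2 < v_3 < v_4 < v_5 < v_6 < v_7 and write every simplex with vertices in increasing order. Then dim K = 2 and the simplices of K are:

  0-simplices (8): [v_0], [v_1], [v_2], [v_3], [v_4], [v_5], [v_6], [v_7]
  1-simplices (24): (24 of them)
  2-simplices (16): (16 of them)

so the chain groups are C_0 ≅ Z^8, C_1 ≅ Z^24, C_2 ≅ Z^16.

The boundary map ∂_1: C_1 → C_0 maps an edge to its endpoints' difference, ∂[p,q] = q − p. For instance
  ∂[v_6,v_7] = [v_7] − [v_6].
As a 8×24 matrix over Z this has rank 7, with invariant factors (1,1,1,1,1,1,1).

Boundary ∂_2: C_2 → C_1 maps a triangle to the signed sum of its edges. For instance
  ∂[v_0,v_2,v_7] = [v_2,v_7] − [v_0,v_7] + [v_0,v_2],
  ∂[v_2,v_4,v_7] = [v_4,v_7] − [v_2,v_7] + [v_2,v_4].
The resulting 24×16 matrix has rank 15, and its Smith normal form has invariant factors (1,1,1,1,1,1,1,1,1,1,1,1,1,1,1).

Computing H_k = (kernel of ∂_k) / (image of ∂_{k+1}):

  H_0: rank C_0 − rank ∂_1 = 8 − 7 = 1, and the invariant factors of ∂_1 are all 1, so H_0 ≅ Z.
  H_1: rank ker ∂_1 − rank ∂_2 = (24 − 7) − 15 = 2, and the invariant factors of ∂_2 are all 1, so H_1 ≅ Z^2.
  H_2: rank ker ∂_2 − rank ∂_3 = (16 − 15) − 0 = 1, and there is no ∂_3, so H_2 ≅ Z.

As a check, the Euler characteristic is 8 − 24 + 16 = 0, which agrees with 1 − 2 + 1 = 0.
(K is a triangulation of the torus T^2.)

H_0 ≅ Z,  H_1 ≅ Z^2,  H_2 ≅ Z.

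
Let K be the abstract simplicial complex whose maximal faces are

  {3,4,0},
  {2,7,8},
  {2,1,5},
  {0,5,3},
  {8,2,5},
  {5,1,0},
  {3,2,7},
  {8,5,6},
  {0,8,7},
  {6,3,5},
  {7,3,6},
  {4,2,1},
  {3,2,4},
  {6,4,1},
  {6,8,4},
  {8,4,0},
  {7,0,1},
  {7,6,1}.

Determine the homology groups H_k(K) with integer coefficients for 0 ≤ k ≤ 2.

Order the vertices as 0 < 1 < 2 < 3 < 4 < 5 < 6 < 7 < 8. Listing each simplex with vertices in this order, K has dimension 2 with simplices:

  0-simplices (9): [0], [1], [2], [3], [4], [5], [6], [7], [8]
  1-simplices (27): (27 of them)
  2-simplices (18): [0,1,5], [0,1,7], [0,3,4], [0,3,5], [0,4,8], [0,7,8], [1,2,4], [1,2,5], [1,4,6], [1,6,7], [2,3,4], [2,3,7], [2,5,8], [2,7,8], [3,5,6], [3,6,7], [4,6,8], [5,6,8]

Hence C_0 ≅ Z^9, C_1 ≅ Z^27, C_2 ≅ Z^18.

∂_1: C_1 → C_0 maps an edge to its endpoints' difference, ∂[p,q] = q − p.
The 9×27 boundary matrix has rank 8 and Smith normal form diag(1,1,1,1,1,1,1,1).

Boundary ∂_2: C_2 → C_1 maps a triangle to the signed sum of its edges. For instance
  ∂[5,6,8] = [6,8] − [5,8] + [5,6],
  ∂[0,7,8] = [7,8] − [0,8] + [0,7].
The resulting 27×18 matrix has rank 17, and its Smith normal form has invariant factors (1,1,1,1,1,1,1,1,1,1,1,1,1,1,1,1,1).

Reading off H_k = ker ∂_k / im ∂_{k+1}:

  H_0: rank C_0 − rank ∂_1 = 9 − 8 = 1, and the invariant factors of ∂_1 are all 1, so H_0 = Z.
  H_1: rank ker ∂_1 − rank ∂_2 = (27 − 8) − 17 = 2, and the invariant factors of ∂_2 are all 1, so H_1 = Z^2.
  H_2: rank ker ∂_2 − rank ∂_3 = (18 − 17) − 0 = 1, and there is no ∂_3, so H_2 = Z.

As a check, the Euler characteristic is 9 − 27 + 18 = 0, which agrees with 1 − 2 + 1 = 0.
(K is a triangulation of the torus T^2.)

H_0 ≅ Z,  H_1 ≅ Z^2,  H_2 ≅ Z.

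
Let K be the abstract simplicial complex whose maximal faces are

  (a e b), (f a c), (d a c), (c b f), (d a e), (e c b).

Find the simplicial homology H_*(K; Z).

Order the vertices as a < b < c < d < e < f. Listing each simplex with vertices in this order, K has dimension 2 with simplices:

  0-simplices (6): a, b, c, d, e, f
  1-simplices (12): ab, ac, ad, ae, af, bc, be, bf, cd, ce, cf, de
  2-simplices (6): abe, acd, acf, ade, bce, bcf

Hence C_0 ≅ Z^6, C_1 ≅ Z^12, C_2 ≅ Z^6.

∂_1: C_1 → C_0 sends each edge [p,q] (with p < q) to q − p.
The resulting 6×12 matrix has rank 5, and its Smith normal form has invariant factors (1,1,1,1,1).

∂_2: C_2 → C_1 maps a triangle to the signed sum of its edges. For instance
  ∂abe = be − ae + ab,
  ∂bcf = cf − bf + bc.
The 12×6 boundary matrix has rank 6 and Smith normal form diag(1,1,1,1,1,1).

Reading off H_k = ker ∂_k / im ∂_{k+1}:

  H_0: rank C_0 − rank ∂_1 = 6 − 5 = 1, and the invariant factors of ∂_1 are all 1, so H_0 = Z.
  H_1: rank ker ∂_1 − rank ∂_2 = (12 − 5) − 6 = 1, and the invariant factors of ∂_2 are all 1, so H_1 = Z.
  H_2: rank ker ∂_2 − rank ∂_3 = (6 − 6) − 0 = 0, and there is no ∂_3, so H_2 = 0.

H_0 = Z,  H_1 = Z,  H_2 = 0.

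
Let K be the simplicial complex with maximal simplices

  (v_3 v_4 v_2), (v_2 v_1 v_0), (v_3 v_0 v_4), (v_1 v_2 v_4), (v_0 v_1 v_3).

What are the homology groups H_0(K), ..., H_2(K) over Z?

Order the vertices as v_0 < v_1 < v_2 < v_3 < v_4. Listing each simplex with vertices in this order, K has dimension 2 with simplices:

  0-simplices (5): [v_0], [v_1], [v_2], [v_3], [v_4]
  1-simplices (10): [v_0,v_1], [v_0,v_2], [v_0,v_3], [v_0,v_4], [v_1,v_2], [v_1,v_3], [v_1,v_4], [v_2,v_3], [v_2,v_4], [v_3,v_4]
  2-simplices (5): [v_0,v_1,v_2], [v_0,v_1,v_3], [v_0,v_3,v_4], [v_1,v_2,v_4], [v_2,v_3,v_4]

so the chain groups are C_0 ≅ Z^5, C_1 ≅ Z^10, C_2 ≅ Z^5.

The boundary map ∂_1: C_1 → C_0 sends each edge [p,q] (with p < q) to q − p.
This gives a 5×10 integer matrix of rank 4; reducing to Smith normal form yields diagonal entries (1,1,1,1).

∂_2: C_2 → C_1 acts by ∂[p,q,r] = [q,r] − [p,r] + [p,q]. For instance
  ∂[v_0,v_3,v_4] = [v_3,v_4] − [v_0,v_4] + [v_0,v_3],
  ∂[v_1,v_2,v_4] = [v_2,v_4] − [v_1,v_4] + [v_1,v_2].
The 10×5 boundary matrix has rank 5 and Smith normal form diag(1,1,1,1,1).

Computing H_k = (kernel of ∂_k) / (image of ∂_{k+1}):

  H_0: rank C_0 − rank ∂_1 = 5 − 4 = 1, and the invariant factors of ∂_1 are all 1, so H_0 = Z.
  H_1: rank ker ∂_1 − rank ∂_2 = (10 − 4) − 5 = 1, and the invariant factors of ∂_2 are all 1, so H_1 = Z.
  H_2: rank ker ∂_2 − rank ∂_3 = (5 − 5) − 0 = 0, and there is no ∂_3, so H_2 = 0.

As a check, the Euler characteristic is 5 − 10 + 5 = 0, which agrees with 1 − 1 + 0 = 0.

H_0 ≅ Z,  H_1 ≅ Z,  H_2 = 0.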